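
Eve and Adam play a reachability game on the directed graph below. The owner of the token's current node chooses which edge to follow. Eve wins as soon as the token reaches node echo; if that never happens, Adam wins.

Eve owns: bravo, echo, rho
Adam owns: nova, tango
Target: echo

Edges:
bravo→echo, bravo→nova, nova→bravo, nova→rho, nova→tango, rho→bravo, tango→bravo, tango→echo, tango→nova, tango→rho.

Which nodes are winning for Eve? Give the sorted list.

A0 = {echo}
A1: add {bravo} — bravo (Eve) has bravo→echo.
A2: add {rho} — rho (Eve) has rho→bravo.
A3 = A2; e.g. nova (Adam) can still go to tango. Fixed point.
Eve's winning region = {bravo, echo, rho}.

bravo, echo, rho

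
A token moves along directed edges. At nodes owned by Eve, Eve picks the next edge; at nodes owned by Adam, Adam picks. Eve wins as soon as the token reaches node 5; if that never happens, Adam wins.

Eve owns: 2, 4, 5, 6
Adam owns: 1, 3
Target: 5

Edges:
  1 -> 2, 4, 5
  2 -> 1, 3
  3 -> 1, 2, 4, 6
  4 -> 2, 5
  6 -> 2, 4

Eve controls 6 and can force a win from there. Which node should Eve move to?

A0 = {5}
A1: add {4} — 4 (Eve) has 4→5.
A2: add {6} — 6 (Eve) has 6→4.
A3 = A2; e.g. 1 (Adam) can still go to 2. Fixed point.
From 6, successor 4 is in the attractor (rank 1); the other successor 2 is not.

4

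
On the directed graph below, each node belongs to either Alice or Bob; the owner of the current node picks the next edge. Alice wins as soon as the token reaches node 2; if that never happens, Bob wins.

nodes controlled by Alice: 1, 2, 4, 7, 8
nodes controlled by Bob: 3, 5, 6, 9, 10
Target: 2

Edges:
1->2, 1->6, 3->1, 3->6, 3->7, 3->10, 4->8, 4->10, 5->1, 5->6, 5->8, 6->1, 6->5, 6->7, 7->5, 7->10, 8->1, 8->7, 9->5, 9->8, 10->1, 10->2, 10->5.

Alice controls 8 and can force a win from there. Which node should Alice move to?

1

A0 = {2}
A1: add {1} — 1 (Alice) has 1→2.
A2: add {8} — 8 (Alice) has 8→1.
A3: add {4} — 4 (Alice) has 4→8.
A4 = A3; e.g. 3 (Bob) can still go to 6. Fixed point.
From 8, successor 1 is in the attractor (rank 1); the other successor 7 is not.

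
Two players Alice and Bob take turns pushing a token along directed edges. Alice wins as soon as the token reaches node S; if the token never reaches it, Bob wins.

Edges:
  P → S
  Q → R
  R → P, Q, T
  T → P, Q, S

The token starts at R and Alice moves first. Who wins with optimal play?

Alice

Track states (vertex, player-to-move).
A0 = {(S,Alice), (S,Bob)}
A1: add {(P,Alice), (P,Bob), (T,Alice)}.
A2: add {(R,Alice)}.
(R,Alice) ∈ A2 ⇒ Alice forces the target.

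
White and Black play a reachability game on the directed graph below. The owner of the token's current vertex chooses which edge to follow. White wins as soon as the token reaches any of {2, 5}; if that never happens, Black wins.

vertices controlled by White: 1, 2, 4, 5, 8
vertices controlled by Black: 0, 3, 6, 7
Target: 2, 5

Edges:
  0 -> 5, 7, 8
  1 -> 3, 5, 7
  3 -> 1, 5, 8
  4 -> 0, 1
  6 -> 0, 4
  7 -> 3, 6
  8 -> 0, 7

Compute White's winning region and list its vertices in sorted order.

A0 = {2, 5}
A1: add {1} — 1 (White) has 1→5.
A2: add {4} — 4 (White) has 4→1.
A3 = A2; e.g. 0 (Black) can still go to 7. Fixed point.
White's winning region = {1, 2, 4, 5}.

1, 2, 4, 5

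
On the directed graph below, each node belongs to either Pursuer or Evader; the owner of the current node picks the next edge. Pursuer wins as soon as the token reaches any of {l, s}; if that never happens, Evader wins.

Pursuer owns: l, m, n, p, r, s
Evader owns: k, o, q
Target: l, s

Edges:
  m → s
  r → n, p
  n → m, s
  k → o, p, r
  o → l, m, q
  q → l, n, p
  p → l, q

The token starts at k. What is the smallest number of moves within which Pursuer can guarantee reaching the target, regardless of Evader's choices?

A0 = {l, s}
A1: add {m, n, p} — m (Pursuer) has m→s; n (Pursuer) has n→s; p (Pursuer) has p→l.
A2: add {q, r} — q (Evader): all of {l, n, p} already in; r (Pursuer) has r→n.
A3: add {o} — o (Evader): all of {l, m, q} already in.
A4: add {k} — k (Evader): all of {o, p, r} already in.
A4 = all vertices. Fixed point.
k enters the attractor at level 4, so Pursuer can force the target in 4 moves from there.

4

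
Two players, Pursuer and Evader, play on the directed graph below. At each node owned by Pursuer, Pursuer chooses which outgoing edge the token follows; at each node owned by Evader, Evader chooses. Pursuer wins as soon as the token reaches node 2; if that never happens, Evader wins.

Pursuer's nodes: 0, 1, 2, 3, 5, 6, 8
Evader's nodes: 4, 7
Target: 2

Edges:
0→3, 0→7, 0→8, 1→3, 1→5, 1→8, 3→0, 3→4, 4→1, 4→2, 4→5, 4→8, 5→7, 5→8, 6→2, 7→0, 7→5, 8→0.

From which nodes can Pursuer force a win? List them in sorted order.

2, 6

A0 = {2}
A1: add {6} — 6 (Pursuer) has 6→2.
A2 = A1; e.g. 0 (Pursuer) has no edge into A1. Fixed point.
Pursuer's winning region = {2, 6}.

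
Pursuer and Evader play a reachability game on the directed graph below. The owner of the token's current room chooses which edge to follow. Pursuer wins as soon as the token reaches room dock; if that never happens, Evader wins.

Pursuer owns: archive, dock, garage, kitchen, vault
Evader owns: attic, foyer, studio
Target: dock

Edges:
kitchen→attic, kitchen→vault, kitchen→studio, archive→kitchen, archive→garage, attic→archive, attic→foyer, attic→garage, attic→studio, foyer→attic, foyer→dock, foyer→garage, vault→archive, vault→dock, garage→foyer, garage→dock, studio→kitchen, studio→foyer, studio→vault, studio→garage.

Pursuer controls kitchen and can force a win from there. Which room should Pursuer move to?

vault

A0 = {dock}
A1: add {garage, vault} — vault (Pursuer) has vault→dock; garage (Pursuer) has garage→dock.
A2: add {archive, kitchen} — kitchen (Pursuer) has kitchen→vault; archive (Pursuer) has archive→garage.
A3 = A2; e.g. attic (Evader) can still go to foyer. Fixed point.
From kitchen, successor vault is in the attractor (rank 1); the other successors attic, studio are not.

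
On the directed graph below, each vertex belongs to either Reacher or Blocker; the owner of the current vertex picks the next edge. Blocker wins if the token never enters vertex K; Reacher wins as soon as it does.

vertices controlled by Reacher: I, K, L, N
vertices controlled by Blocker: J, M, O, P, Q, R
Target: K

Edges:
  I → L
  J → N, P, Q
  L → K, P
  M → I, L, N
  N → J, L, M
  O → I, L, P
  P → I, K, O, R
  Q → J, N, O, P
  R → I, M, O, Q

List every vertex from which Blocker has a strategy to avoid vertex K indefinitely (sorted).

J, O, P, Q, R

A0 = {K}
A1: add {L} — L (Reacher) has L→K.
A2: add {I, N} — I (Reacher) has I→L; N (Reacher) has N→L.
A3: add {M} — M (Blocker): all of {I, L, N} already in.
A4 = A3; e.g. J (Blocker) can still go to P. Fixed point.
Reacher's attractor = {I, K, L, M, N}; Blocker avoids the target exactly from the complement.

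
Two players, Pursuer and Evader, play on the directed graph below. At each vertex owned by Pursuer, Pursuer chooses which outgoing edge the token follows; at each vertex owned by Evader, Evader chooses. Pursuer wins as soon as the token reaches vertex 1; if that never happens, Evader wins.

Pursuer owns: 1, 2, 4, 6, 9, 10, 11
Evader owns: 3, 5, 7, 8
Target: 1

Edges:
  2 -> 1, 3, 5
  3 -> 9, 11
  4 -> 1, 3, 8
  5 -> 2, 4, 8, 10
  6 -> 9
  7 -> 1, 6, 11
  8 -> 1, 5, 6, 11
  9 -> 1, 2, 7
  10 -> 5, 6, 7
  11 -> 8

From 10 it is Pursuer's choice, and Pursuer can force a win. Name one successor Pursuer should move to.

A0 = {1}
A1: add {2, 4, 9} — 2 (Pursuer) has 2→1; 4 (Pursuer) has 4→1; 9 (Pursuer) has 9→1.
A2: add {6} — 6 (Pursuer) has 6→9.
A3: add {10} — 10 (Pursuer) has 10→6.
A4 = A3; e.g. 3 (Evader) can still go to 11. Fixed point.
From 10, successor 6 is in the attractor (rank 2); the other successors 5, 7 are not.

6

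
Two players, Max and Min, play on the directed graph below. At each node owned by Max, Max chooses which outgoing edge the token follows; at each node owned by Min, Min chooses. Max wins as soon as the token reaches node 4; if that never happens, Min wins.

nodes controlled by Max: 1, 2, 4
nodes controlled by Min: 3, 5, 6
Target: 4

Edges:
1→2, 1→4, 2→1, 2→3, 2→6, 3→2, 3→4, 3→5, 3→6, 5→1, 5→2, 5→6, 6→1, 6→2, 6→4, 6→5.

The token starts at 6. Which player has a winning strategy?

Min

A0 = {4}
A1: add {1} — 1 (Max) has 1→4.
A2: add {2} — 2 (Max) has 2→1.
A3 = A2; e.g. 3 (Min) can still go to 5. Fixed point.
6 never enters the attractor, so Min can avoid the target forever.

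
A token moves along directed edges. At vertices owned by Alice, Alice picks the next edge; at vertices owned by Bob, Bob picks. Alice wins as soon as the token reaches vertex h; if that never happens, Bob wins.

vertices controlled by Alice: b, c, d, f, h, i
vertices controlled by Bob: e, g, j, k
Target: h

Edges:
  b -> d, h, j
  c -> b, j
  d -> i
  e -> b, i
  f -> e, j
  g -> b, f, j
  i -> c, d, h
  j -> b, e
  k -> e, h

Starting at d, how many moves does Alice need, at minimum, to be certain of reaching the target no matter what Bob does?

2

A0 = {h}
A1: add {b, i} — b (Alice) has b→h; i (Alice) has i→h.
A2: add {c, d, e} — c (Alice) has c→b; d (Alice) has d→i; e (Bob): all of {b, i} already in.
d enters the attractor at level 2, so Alice can force the target in 2 moves from there.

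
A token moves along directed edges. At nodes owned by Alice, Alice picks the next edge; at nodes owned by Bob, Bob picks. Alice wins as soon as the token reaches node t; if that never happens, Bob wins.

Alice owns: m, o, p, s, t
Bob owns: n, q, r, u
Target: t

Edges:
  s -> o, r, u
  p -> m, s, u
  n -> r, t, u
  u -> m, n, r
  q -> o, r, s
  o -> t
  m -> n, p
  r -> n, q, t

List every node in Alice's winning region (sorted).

A0 = {t}
A1: add {o} — o (Alice) has o→t.
A2: add {s} — s (Alice) has s→o.
A3: add {p} — p (Alice) has p→s.
A4: add {m} — m (Alice) has m→p.
A5 = A4; e.g. n (Bob) can still go to r. Fixed point.
Alice's winning region = {m, o, p, s, t}.

m, o, p, s, t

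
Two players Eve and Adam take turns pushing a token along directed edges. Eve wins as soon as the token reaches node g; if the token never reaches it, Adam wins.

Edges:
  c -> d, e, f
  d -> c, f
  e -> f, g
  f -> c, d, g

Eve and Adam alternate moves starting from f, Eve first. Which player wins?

Eve

Track states (vertex, player-to-move).
A0 = {(g,Eve), (g,Adam)}
A1: add {(e,Eve), (f,Eve)}.
(f,Eve) ∈ A1 ⇒ Eve forces the target.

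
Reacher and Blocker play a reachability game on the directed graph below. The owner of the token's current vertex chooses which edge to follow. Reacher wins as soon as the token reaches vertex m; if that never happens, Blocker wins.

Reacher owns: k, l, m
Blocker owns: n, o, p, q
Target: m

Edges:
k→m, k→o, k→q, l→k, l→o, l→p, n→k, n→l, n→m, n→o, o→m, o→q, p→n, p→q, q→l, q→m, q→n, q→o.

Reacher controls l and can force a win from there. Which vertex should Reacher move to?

k

A0 = {m}
A1: add {k} — k (Reacher) has k→m.
A2: add {l} — l (Reacher) has l→k.
A3 = A2; e.g. n (Blocker) can still go to o. Fixed point.
From l, successor k is in the attractor (rank 1); the other successors o, p are not.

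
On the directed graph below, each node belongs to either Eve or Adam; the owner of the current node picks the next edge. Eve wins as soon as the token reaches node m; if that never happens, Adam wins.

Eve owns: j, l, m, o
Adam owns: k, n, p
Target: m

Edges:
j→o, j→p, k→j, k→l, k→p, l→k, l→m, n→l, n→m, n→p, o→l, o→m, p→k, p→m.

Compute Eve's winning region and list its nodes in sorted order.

A0 = {m}
A1: add {l, o} — l (Eve) has l→m; o (Eve) has o→m.
A2: add {j} — j (Eve) has j→o.
A3 = A2; e.g. k (Adam) can still go to p. Fixed point.
Eve's winning region = {j, l, m, o}.

j, l, m, o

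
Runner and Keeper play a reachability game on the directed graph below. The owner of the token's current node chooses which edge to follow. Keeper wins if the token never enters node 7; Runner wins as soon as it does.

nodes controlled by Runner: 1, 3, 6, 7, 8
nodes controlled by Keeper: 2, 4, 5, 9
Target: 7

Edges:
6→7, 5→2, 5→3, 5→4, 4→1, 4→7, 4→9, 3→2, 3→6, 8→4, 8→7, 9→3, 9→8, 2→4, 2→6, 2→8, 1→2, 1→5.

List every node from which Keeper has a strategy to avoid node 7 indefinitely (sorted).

A0 = {7}
A1: add {6, 8} — 6 (Runner) has 6→7; 8 (Runner) has 8→7.
A2: add {3} — 3 (Runner) has 3→6.
A3: add {9} — 9 (Keeper): all of {3, 8} already in.
A4 = A3; e.g. 1 (Runner) has no edge into A3. Fixed point.
Runner's attractor = {3, 6, 7, 8, 9}; Keeper avoids the target exactly from the complement.

1, 2, 4, 5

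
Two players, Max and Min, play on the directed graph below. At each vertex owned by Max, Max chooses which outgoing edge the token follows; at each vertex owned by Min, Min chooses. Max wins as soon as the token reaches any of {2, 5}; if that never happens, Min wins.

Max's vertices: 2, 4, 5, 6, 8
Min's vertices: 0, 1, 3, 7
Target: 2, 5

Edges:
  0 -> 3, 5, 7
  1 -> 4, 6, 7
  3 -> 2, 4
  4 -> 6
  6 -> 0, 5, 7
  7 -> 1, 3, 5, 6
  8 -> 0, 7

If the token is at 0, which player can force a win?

A0 = {2, 5}
A1: add {6} — 6 (Max) has 6→5.
A2: add {4} — 4 (Max) has 4→6.
A3: add {3} — 3 (Min): all of {2, 4} already in.
A4 = A3; e.g. 0 (Min) can still go to 7. Fixed point.
0 never enters the attractor, so Min can avoid the target forever.

Min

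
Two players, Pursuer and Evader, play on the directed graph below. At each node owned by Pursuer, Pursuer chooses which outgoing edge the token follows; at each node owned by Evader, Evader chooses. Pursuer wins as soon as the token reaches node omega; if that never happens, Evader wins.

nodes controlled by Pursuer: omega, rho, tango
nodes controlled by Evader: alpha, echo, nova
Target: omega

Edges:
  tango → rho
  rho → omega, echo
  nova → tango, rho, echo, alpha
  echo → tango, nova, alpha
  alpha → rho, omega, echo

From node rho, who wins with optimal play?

Pursuer

A0 = {omega}
A1: add {rho} — rho (Pursuer) has rho→omega.
rho ∈ A1, so Pursuer can force the target.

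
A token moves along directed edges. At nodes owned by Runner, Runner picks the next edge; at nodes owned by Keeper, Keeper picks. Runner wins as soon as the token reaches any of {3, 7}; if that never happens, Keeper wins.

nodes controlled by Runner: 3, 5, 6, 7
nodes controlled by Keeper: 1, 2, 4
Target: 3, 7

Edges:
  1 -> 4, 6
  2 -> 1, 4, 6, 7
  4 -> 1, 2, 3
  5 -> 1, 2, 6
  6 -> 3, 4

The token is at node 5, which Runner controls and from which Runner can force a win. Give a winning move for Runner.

A0 = {3, 7}
A1: add {6} — 6 (Runner) has 6→3.
A2: add {5} — 5 (Runner) has 5→6.
A3 = A2; e.g. 1 (Keeper) can still go to 4. Fixed point.
From 5, successor 6 is in the attractor (rank 1); the other successors 1, 2 are not.

6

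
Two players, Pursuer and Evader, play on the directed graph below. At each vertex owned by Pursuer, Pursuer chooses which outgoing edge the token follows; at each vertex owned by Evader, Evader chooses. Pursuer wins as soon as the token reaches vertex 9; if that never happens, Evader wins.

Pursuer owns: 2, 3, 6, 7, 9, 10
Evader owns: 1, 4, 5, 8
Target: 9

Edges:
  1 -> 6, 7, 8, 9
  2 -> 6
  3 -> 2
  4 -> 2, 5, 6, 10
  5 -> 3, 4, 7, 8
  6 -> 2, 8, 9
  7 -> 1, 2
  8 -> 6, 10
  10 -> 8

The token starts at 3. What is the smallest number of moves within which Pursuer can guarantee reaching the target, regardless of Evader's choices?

A0 = {9}
A1: add {6} — 6 (Pursuer) has 6→9.
A2: add {2} — 2 (Pursuer) has 2→6.
A3: add {3, 7} — 3 (Pursuer) has 3→2; 7 (Pursuer) has 7→2.
A4 = A3; e.g. 1 (Evader) can still go to 8. Fixed point.
3 enters the attractor at level 3, so Pursuer can force the target in 3 moves from there.

3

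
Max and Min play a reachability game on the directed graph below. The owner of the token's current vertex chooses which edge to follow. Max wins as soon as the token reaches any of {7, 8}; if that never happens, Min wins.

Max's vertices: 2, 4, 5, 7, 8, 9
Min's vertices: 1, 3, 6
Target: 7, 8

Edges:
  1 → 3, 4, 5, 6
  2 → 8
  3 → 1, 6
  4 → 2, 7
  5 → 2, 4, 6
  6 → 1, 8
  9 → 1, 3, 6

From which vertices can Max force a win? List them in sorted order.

A0 = {7, 8}
A1: add {2, 4} — 2 (Max) has 2→8; 4 (Max) has 4→7.
A2: add {5} — 5 (Max) has 5→2.
A3 = A2; e.g. 1 (Min) can still go to 3. Fixed point.
Max's winning region = {2, 4, 5, 7, 8}.

2, 4, 5, 7, 8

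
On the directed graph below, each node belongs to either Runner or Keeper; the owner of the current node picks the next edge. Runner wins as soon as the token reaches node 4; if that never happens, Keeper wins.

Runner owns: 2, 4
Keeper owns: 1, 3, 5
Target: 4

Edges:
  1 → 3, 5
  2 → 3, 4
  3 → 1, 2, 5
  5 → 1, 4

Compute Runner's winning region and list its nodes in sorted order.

2, 4

A0 = {4}
A1: add {2} — 2 (Runner) has 2→4.
A2 = A1; e.g. 1 (Keeper) can still go to 3. Fixed point.
Runner's winning region = {2, 4}.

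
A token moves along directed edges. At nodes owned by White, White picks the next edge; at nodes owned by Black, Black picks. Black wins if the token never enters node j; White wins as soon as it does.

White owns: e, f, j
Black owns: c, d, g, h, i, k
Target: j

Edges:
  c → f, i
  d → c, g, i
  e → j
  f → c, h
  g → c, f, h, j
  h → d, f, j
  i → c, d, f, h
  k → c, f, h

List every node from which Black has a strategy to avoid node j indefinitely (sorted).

c, d, f, g, h, i, k

A0 = {j}
A1: add {e} — e (White) has e→j.
A2 = A1; e.g. c (Black) can still go to f. Fixed point.
White's attractor = {e, j}; Black avoids the target exactly from the complement.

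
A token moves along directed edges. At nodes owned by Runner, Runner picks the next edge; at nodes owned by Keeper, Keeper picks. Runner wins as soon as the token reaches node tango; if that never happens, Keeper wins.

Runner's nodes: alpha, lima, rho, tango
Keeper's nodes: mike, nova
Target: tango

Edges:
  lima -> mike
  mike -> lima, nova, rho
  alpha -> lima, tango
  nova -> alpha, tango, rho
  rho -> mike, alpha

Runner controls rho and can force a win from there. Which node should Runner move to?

alpha

A0 = {tango}
A1: add {alpha} — alpha (Runner) has alpha→tango.
A2: add {rho} — rho (Runner) has rho→alpha.
A3: add {nova} — nova (Keeper): all of {alpha, tango, rho} already in.
A4 = A3; e.g. lima (Runner) has no edge into A3. Fixed point.
From rho, successor alpha is in the attractor (rank 1); the other successor mike is not.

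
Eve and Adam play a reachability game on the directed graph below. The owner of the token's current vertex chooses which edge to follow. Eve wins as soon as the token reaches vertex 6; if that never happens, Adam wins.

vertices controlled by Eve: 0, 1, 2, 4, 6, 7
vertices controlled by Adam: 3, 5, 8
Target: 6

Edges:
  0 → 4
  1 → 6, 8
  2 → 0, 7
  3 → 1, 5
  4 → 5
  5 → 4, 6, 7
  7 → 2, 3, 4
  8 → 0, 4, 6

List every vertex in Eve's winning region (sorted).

A0 = {6}
A1: add {1} — 1 (Eve) has 1→6.
A2 = A1; e.g. 0 (Eve) has no edge into A1. Fixed point.
Eve's winning region = {1, 6}.

1, 6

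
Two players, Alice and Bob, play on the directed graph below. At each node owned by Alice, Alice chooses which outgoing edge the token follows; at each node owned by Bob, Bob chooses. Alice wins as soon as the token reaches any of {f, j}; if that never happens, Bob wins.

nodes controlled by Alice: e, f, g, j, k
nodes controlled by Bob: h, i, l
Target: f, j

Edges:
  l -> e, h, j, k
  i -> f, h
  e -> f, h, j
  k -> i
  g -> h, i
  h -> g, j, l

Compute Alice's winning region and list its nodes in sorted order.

A0 = {f, j}
A1: add {e} — e (Alice) has e→f.
A2 = A1; e.g. g (Alice) has no edge into A1. Fixed point.
Alice's winning region = {e, f, j}.

e, f, j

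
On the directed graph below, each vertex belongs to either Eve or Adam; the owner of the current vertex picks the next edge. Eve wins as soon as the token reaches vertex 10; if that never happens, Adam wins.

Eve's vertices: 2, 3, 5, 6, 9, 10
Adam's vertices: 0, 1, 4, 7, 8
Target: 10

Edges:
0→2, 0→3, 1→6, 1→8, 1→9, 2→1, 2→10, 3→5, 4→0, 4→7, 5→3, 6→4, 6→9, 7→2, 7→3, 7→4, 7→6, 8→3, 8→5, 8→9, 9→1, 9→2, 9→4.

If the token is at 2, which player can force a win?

Eve

A0 = {10}
A1: add {2} — 2 (Eve) has 2→10.
2 ∈ A1, so Eve can force the target.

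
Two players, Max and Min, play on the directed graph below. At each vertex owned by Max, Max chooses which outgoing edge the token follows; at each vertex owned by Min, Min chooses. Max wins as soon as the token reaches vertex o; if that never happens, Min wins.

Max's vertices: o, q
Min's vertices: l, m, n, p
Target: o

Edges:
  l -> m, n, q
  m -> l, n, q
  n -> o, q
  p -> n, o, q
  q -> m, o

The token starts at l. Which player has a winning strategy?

A0 = {o}
A1: add {q} — q (Max) has q→o.
A2: add {n} — n (Min): all of {o, q} already in.
A3: add {p} — p (Min): all of {n, o, q} already in.
A4 = A3; e.g. l (Min) can still go to m. Fixed point.
l never enters the attractor, so Min can avoid the target forever.

Min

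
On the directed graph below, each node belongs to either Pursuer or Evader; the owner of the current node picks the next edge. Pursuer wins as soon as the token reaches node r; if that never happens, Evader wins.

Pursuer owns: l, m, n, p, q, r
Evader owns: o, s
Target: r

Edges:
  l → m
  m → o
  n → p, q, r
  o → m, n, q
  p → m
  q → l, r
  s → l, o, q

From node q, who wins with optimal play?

A0 = {r}
A1: add {n, q} — n (Pursuer) has n→r; q (Pursuer) has q→r.
A2 = A1; e.g. l (Pursuer) has no edge into A1. Fixed point.
q ∈ A1, so Pursuer can force the target.

Pursuer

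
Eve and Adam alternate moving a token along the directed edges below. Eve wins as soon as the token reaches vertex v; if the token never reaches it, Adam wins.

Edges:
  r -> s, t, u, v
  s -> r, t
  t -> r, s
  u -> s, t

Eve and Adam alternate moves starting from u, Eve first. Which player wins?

Adam

Track states (vertex, player-to-move).
A0 = {(v,Eve), (v,Adam)}
A1: add {(r,Eve)}.
A2 = A1; e.g. (r,Adam) stays out. (u,Eve) never enters ⇒ Adam avoids the target.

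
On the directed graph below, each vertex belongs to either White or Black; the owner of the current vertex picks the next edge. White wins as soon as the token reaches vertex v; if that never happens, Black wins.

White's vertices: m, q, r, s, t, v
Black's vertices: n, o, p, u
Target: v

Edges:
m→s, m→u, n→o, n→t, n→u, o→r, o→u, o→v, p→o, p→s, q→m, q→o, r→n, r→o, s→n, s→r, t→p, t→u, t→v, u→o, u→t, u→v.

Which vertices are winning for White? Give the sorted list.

A0 = {v}
A1: add {t} — t (White) has t→v.
A2 = A1; e.g. m (White) has no edge into A1. Fixed point.
White's winning region = {t, v}.

t, v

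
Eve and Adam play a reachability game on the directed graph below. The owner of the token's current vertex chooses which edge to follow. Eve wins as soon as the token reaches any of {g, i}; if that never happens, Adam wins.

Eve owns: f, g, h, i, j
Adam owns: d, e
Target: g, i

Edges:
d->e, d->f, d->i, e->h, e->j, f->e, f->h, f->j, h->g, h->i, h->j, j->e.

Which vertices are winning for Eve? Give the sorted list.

A0 = {g, i}
A1: add {h} — h (Eve) has h→g.
A2: add {f} — f (Eve) has f→h.
A3 = A2; e.g. d (Adam) can still go to e. Fixed point.
Eve's winning region = {f, g, h, i}.

f, g, h, i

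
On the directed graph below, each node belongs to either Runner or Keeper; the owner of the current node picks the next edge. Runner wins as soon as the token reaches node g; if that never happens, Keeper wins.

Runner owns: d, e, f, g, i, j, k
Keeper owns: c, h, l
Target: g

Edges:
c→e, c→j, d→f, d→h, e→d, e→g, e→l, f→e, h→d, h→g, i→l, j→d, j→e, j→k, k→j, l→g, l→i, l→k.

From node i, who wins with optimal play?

A0 = {g}
A1: add {e} — e (Runner) has e→g.
A2: add {f, j} — f (Runner) has f→e; j (Runner) has j→e.
A3: add {c, d, k} — c (Keeper): all of {e, j} already in; d (Runner) has d→f; k (Runner) has k→j.
A4: add {h} — h (Keeper): all of {d, g} already in.
A5 = A4; e.g. i (Runner) has no edge into A4. Fixed point.
i never enters the attractor, so Keeper can avoid the target forever.

Keeper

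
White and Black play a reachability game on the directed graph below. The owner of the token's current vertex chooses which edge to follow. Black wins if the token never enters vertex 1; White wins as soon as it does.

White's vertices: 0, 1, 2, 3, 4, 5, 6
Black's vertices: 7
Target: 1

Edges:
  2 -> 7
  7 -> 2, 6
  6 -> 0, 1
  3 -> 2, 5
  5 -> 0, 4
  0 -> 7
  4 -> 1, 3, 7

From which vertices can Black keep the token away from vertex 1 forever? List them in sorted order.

0, 2, 7

A0 = {1}
A1: add {4, 6} — 4 (White) has 4→1; 6 (White) has 6→1.
A2: add {5} — 5 (White) has 5→4.
A3: add {3} — 3 (White) has 3→5.
A4 = A3; e.g. 0 (White) has no edge into A3. Fixed point.
White's attractor = {1, 3, 4, 5, 6}; Black avoids the target exactly from the complement.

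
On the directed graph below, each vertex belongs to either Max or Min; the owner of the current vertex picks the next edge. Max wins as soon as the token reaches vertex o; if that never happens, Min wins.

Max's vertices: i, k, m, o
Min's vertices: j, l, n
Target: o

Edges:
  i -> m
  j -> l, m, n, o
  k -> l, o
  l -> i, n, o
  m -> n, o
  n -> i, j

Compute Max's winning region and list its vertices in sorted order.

i, k, m, o

A0 = {o}
A1: add {k, m} — k (Max) has k→o; m (Max) has m→o.
A2: add {i} — i (Max) has i→m.
A3 = A2; e.g. j (Min) can still go to l. Fixed point.
Max's winning region = {i, k, m, o}.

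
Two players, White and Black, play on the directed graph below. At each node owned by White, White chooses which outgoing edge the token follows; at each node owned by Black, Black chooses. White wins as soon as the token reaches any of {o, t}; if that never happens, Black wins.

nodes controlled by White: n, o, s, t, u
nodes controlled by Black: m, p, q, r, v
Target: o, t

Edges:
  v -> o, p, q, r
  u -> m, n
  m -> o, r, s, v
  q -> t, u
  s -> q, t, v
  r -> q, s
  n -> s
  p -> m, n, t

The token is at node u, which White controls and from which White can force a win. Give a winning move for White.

n

A0 = {o, t}
A1: add {s} — s (White) has s→t.
A2: add {n} — n (White) has n→s.
A3: add {u} — u (White) has u→n.
A4: add {q} — q (Black): all of {t, u} already in.
A5: add {r} — r (Black): all of {q, s} already in.
A6 = A5; e.g. m (Black) can still go to v. Fixed point.
From u, successor n is in the attractor (rank 2); the other successor m is not.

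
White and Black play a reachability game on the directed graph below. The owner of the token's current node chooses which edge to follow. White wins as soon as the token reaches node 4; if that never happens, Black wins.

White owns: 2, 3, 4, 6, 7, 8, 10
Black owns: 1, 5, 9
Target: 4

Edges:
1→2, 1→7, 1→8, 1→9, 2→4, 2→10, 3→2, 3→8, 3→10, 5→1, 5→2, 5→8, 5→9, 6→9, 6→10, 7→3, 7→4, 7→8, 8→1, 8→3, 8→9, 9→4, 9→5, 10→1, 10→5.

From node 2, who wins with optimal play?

White

A0 = {4}
A1: add {2, 7} — 2 (White) has 2→4; 7 (White) has 7→4.
2 ∈ A1, so White can force the target.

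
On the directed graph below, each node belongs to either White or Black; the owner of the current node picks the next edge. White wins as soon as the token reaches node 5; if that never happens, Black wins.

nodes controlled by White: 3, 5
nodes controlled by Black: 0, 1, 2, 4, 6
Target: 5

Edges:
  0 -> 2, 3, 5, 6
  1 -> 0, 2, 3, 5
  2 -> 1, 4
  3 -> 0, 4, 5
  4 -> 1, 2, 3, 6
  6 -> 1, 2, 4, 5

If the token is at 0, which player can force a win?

A0 = {5}
A1: add {3} — 3 (White) has 3→5.
A2 = A1; e.g. 0 (Black) can still go to 2. Fixed point.
0 never enters the attractor, so Black can avoid the target forever.

Black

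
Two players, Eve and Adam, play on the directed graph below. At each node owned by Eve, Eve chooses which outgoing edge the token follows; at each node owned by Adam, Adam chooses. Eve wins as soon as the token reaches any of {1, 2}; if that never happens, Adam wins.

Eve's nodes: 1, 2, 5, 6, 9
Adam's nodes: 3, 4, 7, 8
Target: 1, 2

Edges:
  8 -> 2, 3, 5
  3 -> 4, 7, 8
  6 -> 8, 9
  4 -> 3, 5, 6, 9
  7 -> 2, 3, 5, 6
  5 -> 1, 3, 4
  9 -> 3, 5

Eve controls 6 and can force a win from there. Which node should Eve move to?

9

A0 = {1, 2}
A1: add {5} — 5 (Eve) has 5→1.
A2: add {9} — 9 (Eve) has 9→5.
A3: add {6} — 6 (Eve) has 6→9.
A4 = A3; e.g. 3 (Adam) can still go to 4. Fixed point.
From 6, successor 9 is in the attractor (rank 2); the other successor 8 is not.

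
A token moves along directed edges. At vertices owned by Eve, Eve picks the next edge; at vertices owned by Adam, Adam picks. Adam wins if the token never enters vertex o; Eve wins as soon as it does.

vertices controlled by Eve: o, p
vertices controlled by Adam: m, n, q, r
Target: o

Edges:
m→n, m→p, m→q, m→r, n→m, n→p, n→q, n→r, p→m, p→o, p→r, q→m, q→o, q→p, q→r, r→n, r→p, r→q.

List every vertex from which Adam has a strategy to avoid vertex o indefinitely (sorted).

A0 = {o}
A1: add {p} — p (Eve) has p→o.
A2 = A1; e.g. m (Adam) can still go to n. Fixed point.
Eve's attractor = {o, p}; Adam avoids the target exactly from the complement.

m, n, q, r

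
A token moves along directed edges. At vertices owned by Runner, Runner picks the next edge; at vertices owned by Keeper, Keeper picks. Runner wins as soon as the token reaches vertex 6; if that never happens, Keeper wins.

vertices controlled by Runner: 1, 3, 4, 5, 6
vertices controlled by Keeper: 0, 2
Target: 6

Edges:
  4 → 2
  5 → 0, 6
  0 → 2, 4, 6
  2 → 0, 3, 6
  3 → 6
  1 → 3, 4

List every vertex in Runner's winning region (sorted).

1, 3, 5, 6

A0 = {6}
A1: add {3, 5} — 3 (Runner) has 3→6; 5 (Runner) has 5→6.
A2: add {1} — 1 (Runner) has 1→3.
A3 = A2; e.g. 0 (Keeper) can still go to 2. Fixed point.
Runner's winning region = {1, 3, 5, 6}.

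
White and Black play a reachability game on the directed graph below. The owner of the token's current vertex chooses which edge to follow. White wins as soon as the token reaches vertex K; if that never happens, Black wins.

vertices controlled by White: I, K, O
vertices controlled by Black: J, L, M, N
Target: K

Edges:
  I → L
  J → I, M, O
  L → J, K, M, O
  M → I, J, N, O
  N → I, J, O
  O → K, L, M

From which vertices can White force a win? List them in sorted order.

A0 = {K}
A1: add {O} — O (White) has O→K.
A2 = A1; e.g. I (White) has no edge into A1. Fixed point.
White's winning region = {K, O}.

K, O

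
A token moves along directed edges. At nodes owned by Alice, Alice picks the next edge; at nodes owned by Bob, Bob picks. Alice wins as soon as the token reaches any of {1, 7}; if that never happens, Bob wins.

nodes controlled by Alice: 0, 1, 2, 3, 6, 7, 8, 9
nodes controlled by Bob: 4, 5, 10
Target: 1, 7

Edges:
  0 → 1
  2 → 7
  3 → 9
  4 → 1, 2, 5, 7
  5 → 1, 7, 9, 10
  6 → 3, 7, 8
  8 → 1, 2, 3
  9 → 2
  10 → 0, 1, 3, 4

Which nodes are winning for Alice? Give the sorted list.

0, 1, 2, 3, 6, 7, 8, 9

A0 = {1, 7}
A1: add {0, 2, 6, 8} — 0 (Alice) has 0→1; 2 (Alice) has 2→7; 6 (Alice) has 6→7; 8 (Alice) has 8→1.
A2: add {9} — 9 (Alice) has 9→2.
A3: add {3} — 3 (Alice) has 3→9.
A4 = A3; e.g. 4 (Bob) can still go to 5. Fixed point.
Alice's winning region = {0, 1, 2, 3, 6, 7, 8, 9}.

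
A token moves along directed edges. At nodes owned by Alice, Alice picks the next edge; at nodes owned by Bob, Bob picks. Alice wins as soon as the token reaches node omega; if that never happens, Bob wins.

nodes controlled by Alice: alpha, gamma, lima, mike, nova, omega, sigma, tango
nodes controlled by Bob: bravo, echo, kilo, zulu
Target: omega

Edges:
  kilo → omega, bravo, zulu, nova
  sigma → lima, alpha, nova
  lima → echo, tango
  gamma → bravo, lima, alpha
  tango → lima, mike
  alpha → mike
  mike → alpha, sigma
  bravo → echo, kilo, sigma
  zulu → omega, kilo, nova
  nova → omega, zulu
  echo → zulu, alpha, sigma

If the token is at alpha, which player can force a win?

Alice

A0 = {omega}
A1: add {nova} — nova (Alice) has nova→omega.
A2: add {sigma} — sigma (Alice) has sigma→nova.
A3: add {mike} — mike (Alice) has mike→sigma.
A4: add {alpha, tango} — tango (Alice) has tango→mike; alpha (Alice) has alpha→mike.
alpha ∈ A4, so Alice can force the target.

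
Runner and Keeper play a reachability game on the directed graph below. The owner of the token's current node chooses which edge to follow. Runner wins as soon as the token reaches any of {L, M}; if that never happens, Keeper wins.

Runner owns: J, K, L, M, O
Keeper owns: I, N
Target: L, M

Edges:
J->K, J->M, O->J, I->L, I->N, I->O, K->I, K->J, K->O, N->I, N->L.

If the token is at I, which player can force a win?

Keeper

A0 = {L, M}
A1: add {J} — J (Runner) has J→M.
A2: add {K, O} — K (Runner) has K→J; O (Runner) has O→J.
A3 = A2; e.g. I (Keeper) can still go to N. Fixed point.
I never enters the attractor, so Keeper can avoid the target forever.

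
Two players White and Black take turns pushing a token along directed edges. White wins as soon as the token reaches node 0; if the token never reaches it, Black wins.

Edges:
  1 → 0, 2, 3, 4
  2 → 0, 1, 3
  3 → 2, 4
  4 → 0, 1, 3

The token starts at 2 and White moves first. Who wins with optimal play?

Track states (vertex, player-to-move).
A0 = {(0,White), (0,Black)}
A1: add {(1,White), (2,White), (4,White)}.
(2,White) ∈ A1 ⇒ White forces the target.

White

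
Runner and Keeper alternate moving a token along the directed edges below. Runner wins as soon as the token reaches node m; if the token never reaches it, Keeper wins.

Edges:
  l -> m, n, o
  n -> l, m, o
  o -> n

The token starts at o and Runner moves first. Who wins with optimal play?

Keeper

Track states (vertex, player-to-move).
A0 = {(m,Runner), (m,Keeper)}
A1: add {(l,Runner), (n,Runner)}.
A2: add {(o,Keeper)}.
A3 = A2; e.g. (l,Keeper) stays out. (o,Runner) never enters ⇒ Keeper avoids the target.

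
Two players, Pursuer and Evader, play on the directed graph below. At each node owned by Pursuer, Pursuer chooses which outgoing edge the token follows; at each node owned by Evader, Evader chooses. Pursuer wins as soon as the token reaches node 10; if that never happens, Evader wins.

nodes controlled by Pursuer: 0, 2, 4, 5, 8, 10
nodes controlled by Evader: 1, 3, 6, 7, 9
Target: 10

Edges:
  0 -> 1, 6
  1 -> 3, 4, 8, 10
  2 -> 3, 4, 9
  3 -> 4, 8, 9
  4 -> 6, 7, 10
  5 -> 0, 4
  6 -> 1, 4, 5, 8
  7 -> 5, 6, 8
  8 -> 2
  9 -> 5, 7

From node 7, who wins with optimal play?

A0 = {10}
A1: add {4} — 4 (Pursuer) has 4→10.
A2: add {2, 5} — 2 (Pursuer) has 2→4; 5 (Pursuer) has 5→4.
A3: add {8} — 8 (Pursuer) has 8→2.
A4 = A3; e.g. 0 (Pursuer) has no edge into A3. Fixed point.
7 never enters the attractor, so Evader can avoid the target forever.

Evader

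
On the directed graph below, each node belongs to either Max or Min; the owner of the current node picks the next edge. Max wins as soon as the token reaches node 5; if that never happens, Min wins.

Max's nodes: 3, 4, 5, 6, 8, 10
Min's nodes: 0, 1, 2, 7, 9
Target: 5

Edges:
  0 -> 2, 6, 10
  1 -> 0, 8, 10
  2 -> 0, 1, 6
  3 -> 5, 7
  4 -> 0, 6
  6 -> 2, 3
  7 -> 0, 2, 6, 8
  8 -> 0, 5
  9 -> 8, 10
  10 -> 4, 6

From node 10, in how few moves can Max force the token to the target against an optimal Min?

A0 = {5}
A1: add {3, 8} — 3 (Max) has 3→5; 8 (Max) has 8→5.
A2: add {6} — 6 (Max) has 6→3.
A3: add {4, 10} — 4 (Max) has 4→6; 10 (Max) has 10→6.
10 enters the attractor at level 3, so Max can force the target in 3 moves from there.

3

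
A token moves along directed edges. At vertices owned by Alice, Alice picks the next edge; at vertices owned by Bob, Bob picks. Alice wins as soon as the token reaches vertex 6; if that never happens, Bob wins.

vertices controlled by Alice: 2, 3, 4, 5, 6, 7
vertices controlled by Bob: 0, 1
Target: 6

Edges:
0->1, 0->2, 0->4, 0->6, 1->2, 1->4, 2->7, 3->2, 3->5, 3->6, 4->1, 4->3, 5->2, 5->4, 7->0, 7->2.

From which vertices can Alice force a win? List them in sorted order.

A0 = {6}
A1: add {3} — 3 (Alice) has 3→6.
A2: add {4} — 4 (Alice) has 4→3.
A3: add {5} — 5 (Alice) has 5→4.
A4 = A3; e.g. 0 (Bob) can still go to 1. Fixed point.
Alice's winning region = {3, 4, 5, 6}.

3, 4, 5, 6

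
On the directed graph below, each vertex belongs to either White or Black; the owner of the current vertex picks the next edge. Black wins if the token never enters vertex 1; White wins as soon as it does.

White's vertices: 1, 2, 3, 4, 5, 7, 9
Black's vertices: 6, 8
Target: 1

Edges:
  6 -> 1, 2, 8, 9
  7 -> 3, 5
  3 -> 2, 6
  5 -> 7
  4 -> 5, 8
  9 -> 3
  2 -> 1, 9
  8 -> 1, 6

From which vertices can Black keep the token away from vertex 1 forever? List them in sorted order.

A0 = {1}
A1: add {2} — 2 (White) has 2→1.
A2: add {3} — 3 (White) has 3→2.
A3: add {7, 9} — 7 (White) has 7→3; 9 (White) has 9→3.
A4: add {5} — 5 (White) has 5→7.
A5: add {4} — 4 (White) has 4→5.
A6 = A5; e.g. 6 (Black) can still go to 8. Fixed point.
White's attractor = {1, 2, 3, 4, 5, 7, 9}; Black avoids the target exactly from the complement.

6, 8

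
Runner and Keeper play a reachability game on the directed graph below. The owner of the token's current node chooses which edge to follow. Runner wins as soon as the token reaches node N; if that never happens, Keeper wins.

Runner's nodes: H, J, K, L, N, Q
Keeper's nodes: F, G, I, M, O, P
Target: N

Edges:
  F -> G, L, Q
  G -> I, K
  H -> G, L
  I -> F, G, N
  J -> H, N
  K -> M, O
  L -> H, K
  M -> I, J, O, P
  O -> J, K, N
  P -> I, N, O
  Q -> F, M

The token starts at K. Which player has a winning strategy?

A0 = {N}
A1: add {J} — J (Runner) has J→N.
A2 = A1; e.g. F (Keeper) can still go to G. Fixed point.
K never enters the attractor, so Keeper can avoid the target forever.

Keeper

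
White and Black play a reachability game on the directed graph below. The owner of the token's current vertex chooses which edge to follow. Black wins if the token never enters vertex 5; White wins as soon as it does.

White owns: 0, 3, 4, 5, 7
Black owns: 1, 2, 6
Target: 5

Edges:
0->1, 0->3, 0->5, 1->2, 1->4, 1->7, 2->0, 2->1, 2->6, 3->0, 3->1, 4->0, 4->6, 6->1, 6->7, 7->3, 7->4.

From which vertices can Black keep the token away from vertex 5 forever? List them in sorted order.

A0 = {5}
A1: add {0} — 0 (White) has 0→5.
A2: add {3, 4} — 3 (White) has 3→0; 4 (White) has 4→0.
A3: add {7} — 7 (White) has 7→3.
A4 = A3; e.g. 1 (Black) can still go to 2. Fixed point.
White's attractor = {0, 3, 4, 5, 7}; Black avoids the target exactly from the complement.

1, 2, 6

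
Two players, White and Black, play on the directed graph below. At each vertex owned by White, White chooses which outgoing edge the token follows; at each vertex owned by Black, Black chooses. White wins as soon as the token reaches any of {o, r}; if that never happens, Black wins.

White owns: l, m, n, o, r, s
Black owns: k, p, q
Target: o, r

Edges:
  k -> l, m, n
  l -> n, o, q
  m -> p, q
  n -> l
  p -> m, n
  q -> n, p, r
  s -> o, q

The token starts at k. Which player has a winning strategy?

Black

A0 = {o, r}
A1: add {l, s} — l (White) has l→o; s (White) has s→o.
A2: add {n} — n (White) has n→l.
A3 = A2; e.g. k (Black) can still go to m. Fixed point.
k never enters the attractor, so Black can avoid the target forever.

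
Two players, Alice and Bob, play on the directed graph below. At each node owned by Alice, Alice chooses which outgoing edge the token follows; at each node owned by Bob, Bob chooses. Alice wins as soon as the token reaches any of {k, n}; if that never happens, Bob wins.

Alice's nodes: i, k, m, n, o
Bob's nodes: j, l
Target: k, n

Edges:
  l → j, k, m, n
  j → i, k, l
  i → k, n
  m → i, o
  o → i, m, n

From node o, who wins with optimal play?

Alice

A0 = {k, n}
A1: add {i, o} — i (Alice) has i→k; o (Alice) has o→n.
o ∈ A1, so Alice can force the target.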